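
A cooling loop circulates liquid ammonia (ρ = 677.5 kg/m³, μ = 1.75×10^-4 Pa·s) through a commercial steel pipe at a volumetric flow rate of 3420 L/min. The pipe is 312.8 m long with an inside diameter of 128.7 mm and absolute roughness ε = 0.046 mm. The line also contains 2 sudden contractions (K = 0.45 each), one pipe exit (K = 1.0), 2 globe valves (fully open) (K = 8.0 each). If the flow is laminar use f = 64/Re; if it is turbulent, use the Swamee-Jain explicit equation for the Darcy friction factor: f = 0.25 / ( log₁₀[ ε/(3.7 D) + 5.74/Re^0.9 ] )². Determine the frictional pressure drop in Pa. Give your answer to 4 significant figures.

Q = 3420 L/min = 3420/60000 = 0.057 m³/s.
Cross-sectional area A = πD²/4 = π(0.1287)²/4 = 0.01301 m²; mean velocity V = Q/A = 0.057/0.01301 = 4.382 m/s.
Reynolds number Re = ρVD/μ = 677.5 · 4.382 · 0.1287 / 0.000175 = 2.183e+06.
Re > 4000 → turbulent. Relative roughness ε/D = 4.6e-05/0.1287 = 0.000357. Swamee-Jain: f = 0.25/(log₁₀[0.000357/3.7 + 5.74/2.183e+06^0.9])² = 0.25/(log₁₀[9.66e-05 + 1.13e-05])² = 0.25/(-3.967)² = 0.01589.
Total minor-loss coefficient ΣK = 2·0.45 + 1·1 + 2·8 = 17.9.
ΔP = [f·L/D + ΣK]·(ρV²/2) = [0.01589·312.8/0.1287 + 17.9]·(677.5·4.382²/2) = [38.61 + 17.9]·6503 = 3.675e+05 Pa.

ΔP ≈ 367500 Pa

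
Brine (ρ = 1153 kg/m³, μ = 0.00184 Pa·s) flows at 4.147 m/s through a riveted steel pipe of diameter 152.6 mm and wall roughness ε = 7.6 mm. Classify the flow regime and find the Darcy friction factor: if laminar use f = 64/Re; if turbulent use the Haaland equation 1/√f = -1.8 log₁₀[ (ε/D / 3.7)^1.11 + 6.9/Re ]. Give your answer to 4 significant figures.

Re = ρVD/μ = 1153·4.147·0.1526/0.00184 = 3.966e+05.
Re > 4000 → turbulent. ε/D = 0.0076/0.1526 = 0.0498; Haaland: 1/√f = -1.8 log₁₀[0.00838 + 1.74e-05] = 3.737, so f = 0.07163.

f ≈ 0.07163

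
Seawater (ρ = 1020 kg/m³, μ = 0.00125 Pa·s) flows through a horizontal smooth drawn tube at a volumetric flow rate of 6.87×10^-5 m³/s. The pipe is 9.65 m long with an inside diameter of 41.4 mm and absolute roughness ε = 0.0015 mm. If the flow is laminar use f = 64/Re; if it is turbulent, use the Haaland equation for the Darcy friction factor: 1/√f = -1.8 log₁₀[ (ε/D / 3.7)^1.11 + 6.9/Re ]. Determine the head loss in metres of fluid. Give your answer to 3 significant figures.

h_f ≈ 0.00115 m

Cross-sectional area A = πD²/4 = π(0.0414)²/4 = 0.001346 m²; mean velocity V = Q/A = 6.87e-05/0.001346 = 0.05103 m/s.
Reynolds number Re = ρVD/μ = 1020 · 0.05103 · 0.0414 / 0.00125 = 1724.
Re < 2300 → laminar flow, so f = 64/Re = 64/1724 = 0.03712 (the turbulent correlation is not needed).
Darcy-Weisbach: ΔP = f(L/D)(ρV²/2) = 0.03712·(9.65/0.0414)·(1020·0.05103²/2) = 0.03712·233.1·1.328 = 11.49 Pa.
Head loss h_f = ΔP/(ρg) = 11.49/(1020·9.81) = 0.00115 m.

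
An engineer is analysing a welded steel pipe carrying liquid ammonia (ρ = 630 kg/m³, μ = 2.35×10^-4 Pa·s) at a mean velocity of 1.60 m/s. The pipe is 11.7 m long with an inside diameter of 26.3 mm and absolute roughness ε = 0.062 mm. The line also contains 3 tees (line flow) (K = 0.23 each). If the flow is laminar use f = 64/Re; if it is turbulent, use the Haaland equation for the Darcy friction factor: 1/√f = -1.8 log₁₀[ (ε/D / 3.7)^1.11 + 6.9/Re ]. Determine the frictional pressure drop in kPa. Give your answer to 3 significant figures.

ΔP ≈ 9.79 kPa

Reynolds number Re = ρVD/μ = 630 · 1.6 · 0.0263 / 0.000235 = 1.128e+05.
Re > 4000 → turbulent. Relative roughness ε/D = 6.2e-05/0.0263 = 0.00236. Haaland: 1/√f = -1.8 log₁₀[(0.00236/3.7)^1.11 + 6.9/1.128e+05] = -1.8 log₁₀[0.000284 + 6.12e-05] = 6.232, so f = 0.02574.
Total minor-loss coefficient ΣK = 3·0.23 = 0.69.
ΔP = [f·L/D + ΣK]·(ρV²/2) = [0.02574·11.7/0.0263 + 0.69]·(630·1.6²/2) = [11.45 + 0.69]·806.4 = 9792 Pa.
ΔP = 9792 Pa = 9.79 kPa.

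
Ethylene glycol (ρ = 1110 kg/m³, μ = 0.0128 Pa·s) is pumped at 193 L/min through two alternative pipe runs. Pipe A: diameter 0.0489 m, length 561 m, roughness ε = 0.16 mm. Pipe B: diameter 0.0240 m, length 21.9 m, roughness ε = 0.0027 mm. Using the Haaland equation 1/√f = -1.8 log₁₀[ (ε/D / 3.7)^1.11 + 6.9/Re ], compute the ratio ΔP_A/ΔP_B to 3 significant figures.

Pipe A: V = Q/A = 0.003217/0.001878 = 1.713 m/s; Re = 7263; ε/D = 0.00327; Haaland → f = 0.03755; ΔP_A = f(L/D)(ρV²/2) = 7.013e+05 Pa.
Pipe B: V = Q/A = 0.003217/0.0004524 = 7.11 m/s; Re = 1.48e+04; ε/D = 0.000112; Haaland → f = 0.02796; ΔP_B = f(L/D)(ρV²/2) = 7.159e+05 Pa.
ΔP_A/ΔP_B = 7.013e+05/7.159e+05 = 0.980.

ΔP_A/ΔP_B ≈ 0.980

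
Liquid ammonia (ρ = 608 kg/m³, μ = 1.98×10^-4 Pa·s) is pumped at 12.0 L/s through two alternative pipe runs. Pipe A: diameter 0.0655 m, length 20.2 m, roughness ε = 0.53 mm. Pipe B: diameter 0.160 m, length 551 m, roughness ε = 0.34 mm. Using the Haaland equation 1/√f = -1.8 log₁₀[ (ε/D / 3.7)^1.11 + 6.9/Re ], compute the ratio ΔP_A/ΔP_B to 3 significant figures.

Pipe A: V = Q/A = 0.012/0.00337 = 3.561 m/s; Re = 7.163e+05; ε/D = 0.00809; Haaland → f = 0.03549; ΔP_A = f(L/D)(ρV²/2) = 4.22e+04 Pa.
Pipe B: V = Q/A = 0.012/0.02011 = 0.5968 m/s; Re = 2.932e+05; ε/D = 0.00213; Haaland → f = 0.02437; ΔP_B = f(L/D)(ρV²/2) = 9088 Pa.
ΔP_A/ΔP_B = 4.22e+04/9088 = 4.64.

ΔP_A/ΔP_B ≈ 4.64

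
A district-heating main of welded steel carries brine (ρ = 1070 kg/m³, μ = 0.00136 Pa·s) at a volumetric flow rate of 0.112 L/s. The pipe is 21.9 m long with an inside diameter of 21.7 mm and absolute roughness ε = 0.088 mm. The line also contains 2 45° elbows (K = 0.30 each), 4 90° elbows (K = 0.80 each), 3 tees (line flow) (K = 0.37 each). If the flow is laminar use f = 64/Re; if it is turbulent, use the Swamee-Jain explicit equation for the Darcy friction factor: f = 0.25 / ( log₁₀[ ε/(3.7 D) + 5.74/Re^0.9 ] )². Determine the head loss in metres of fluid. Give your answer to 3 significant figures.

h_f ≈ 0.223 m

Q = 0.112 L/s = 0.112/1000 = 0.000112 m³/s.
Cross-sectional area A = πD²/4 = π(0.0217)²/4 = 0.0003698 m²; mean velocity V = Q/A = 0.000112/0.0003698 = 0.3028 m/s.
Reynolds number Re = ρVD/μ = 1070 · 0.3028 · 0.0217 / 0.00136 = 5170.
Re > 4000 → turbulent. Relative roughness ε/D = 8.8e-05/0.0217 = 0.00406. Swamee-Jain: f = 0.25/(log₁₀[0.00406/3.7 + 5.74/5170^0.9])² = 0.25/(log₁₀[0.0011 + 0.00261])² = 0.25/(-2.431)² = 0.0423.
Total minor-loss coefficient ΣK = 2·0.3 + 4·0.8 + 3·0.37 = 4.91.
ΔP = [f·L/D + ΣK]·(ρV²/2) = [0.0423·21.9/0.0217 + 4.91]·(1070·0.3028²/2) = [42.69 + 4.91]·49.06 = 2336 Pa.
Head loss h_f = ΔP/(ρg) = 2336/(1070·9.81) = 0.223 m.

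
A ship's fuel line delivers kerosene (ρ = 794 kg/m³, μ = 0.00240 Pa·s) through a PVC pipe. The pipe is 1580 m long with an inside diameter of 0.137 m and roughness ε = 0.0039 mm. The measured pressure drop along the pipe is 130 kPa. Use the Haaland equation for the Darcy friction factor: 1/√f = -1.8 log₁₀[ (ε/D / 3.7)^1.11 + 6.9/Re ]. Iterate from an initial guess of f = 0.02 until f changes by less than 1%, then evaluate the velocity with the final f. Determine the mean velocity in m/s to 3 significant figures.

V ≈ 1.18 m/s

Rearranging Darcy-Weisbach: V = √(2·ΔP·D/(f·L·ρ)). With ε/D = 3.9e-06/0.137 = 2.85e-05, iterate starting from f = 0.02:
  f = 0.02 → V = √(2·1.3e+05·0.137/(0.02·1580·794)) = 1.191 m/s; Re = ρVD/μ = 5.4e+04; f → 0.02043
  f = 0.02043 → V = 1.179 m/s; Re = 5.343e+04; f → 0.02048
Converged (Δf/f < 1%). With the final f = 0.02048: V = √(2·1.3e+05·0.137/(0.02048·1580·794)) = 1.177 m/s.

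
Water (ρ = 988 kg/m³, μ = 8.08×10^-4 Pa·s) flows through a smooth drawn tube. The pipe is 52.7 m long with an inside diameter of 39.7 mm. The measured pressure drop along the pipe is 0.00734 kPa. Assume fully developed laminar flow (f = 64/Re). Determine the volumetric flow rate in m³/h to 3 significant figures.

For laminar flow, f = 64/Re with Re = ρVD/μ, so Darcy-Weisbach reduces to ΔP = 32μLV/D². Solving for V: V = ΔP·D²/(32μL) = 7.34·(0.0397)²/(32·0.000808·52.7) = 0.00849 m/s.
Check: Re = ρVD/μ = 988·0.00849·0.0397/0.000808 = 412.1 < 2300, so the laminar assumption holds.
Q = V·A = 0.00849·(π/4·0.0397²) = 1.051e-05 m³/s = 0.0378 m³/h.

Q ≈ 0.0378 m³/h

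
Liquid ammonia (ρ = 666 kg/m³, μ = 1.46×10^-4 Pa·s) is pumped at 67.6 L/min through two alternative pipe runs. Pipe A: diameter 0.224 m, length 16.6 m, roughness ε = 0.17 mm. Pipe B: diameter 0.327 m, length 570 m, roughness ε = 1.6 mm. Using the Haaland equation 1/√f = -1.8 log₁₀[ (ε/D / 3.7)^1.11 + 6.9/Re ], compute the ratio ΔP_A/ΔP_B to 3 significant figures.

Pipe A: V = Q/A = 0.001127/0.03941 = 0.02859 m/s; Re = 2.921e+04; ε/D = 0.000759; Haaland → f = 0.02521; ΔP_A = f(L/D)(ρV²/2) = 0.5084 Pa.
Pipe B: V = Q/A = 0.001127/0.08398 = 0.01342 m/s; Re = 2.001e+04; ε/D = 0.00489; Haaland → f = 0.03412; ΔP_B = f(L/D)(ρV²/2) = 3.565 Pa.
ΔP_A/ΔP_B = 0.5084/3.565 = 0.143.

ΔP_A/ΔP_B ≈ 0.143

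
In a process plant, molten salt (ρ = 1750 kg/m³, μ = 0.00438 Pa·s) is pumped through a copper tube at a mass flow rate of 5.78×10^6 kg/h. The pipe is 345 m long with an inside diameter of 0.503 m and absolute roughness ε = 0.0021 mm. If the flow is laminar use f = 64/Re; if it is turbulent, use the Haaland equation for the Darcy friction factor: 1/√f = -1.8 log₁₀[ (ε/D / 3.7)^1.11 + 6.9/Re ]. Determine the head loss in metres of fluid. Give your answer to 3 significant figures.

ṁ = 5.78×10^6 kg/h = 5.78×10^6/3600 = 1606 kg/s.
A = πD²/4 = π(0.503)²/4 = 0.1987 m²; mean velocity V = ṁ/(ρA) = 1606/(1750 · 0.1987) = 4.617 m/s.
Reynolds number Re = ρVD/μ = 1750 · 4.617 · 0.503 / 0.00438 = 9.279e+05.
Re > 4000 → turbulent. Relative roughness ε/D = 2.1e-06/0.503 = 4.17e-06. Haaland: 1/√f = -1.8 log₁₀[(4.17e-06/3.7)^1.11 + 6.9/9.279e+05] = -1.8 log₁₀[2.5e-07 + 7.44e-06] = 9.206, so f = 0.0118.
Darcy-Weisbach: ΔP = f(L/D)(ρV²/2) = 0.0118·(345/0.503)·(1750·4.617²/2) = 0.0118·685.9·1.865e+04 = 1.51e+05 Pa.
Head loss h_f = ΔP/(ρg) = 1.51e+05/(1750·9.81) = 8.79 m.

h_f ≈ 8.79 m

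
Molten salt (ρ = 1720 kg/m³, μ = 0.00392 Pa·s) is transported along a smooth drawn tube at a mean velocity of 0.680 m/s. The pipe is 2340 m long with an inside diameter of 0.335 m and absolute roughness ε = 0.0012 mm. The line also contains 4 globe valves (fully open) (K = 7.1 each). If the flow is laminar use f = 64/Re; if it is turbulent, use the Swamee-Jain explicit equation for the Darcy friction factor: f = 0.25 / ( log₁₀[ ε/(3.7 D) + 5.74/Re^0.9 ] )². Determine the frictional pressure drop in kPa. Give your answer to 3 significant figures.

ΔP ≈ 61.0 kPa

Reynolds number Re = ρVD/μ = 1720 · 0.68 · 0.335 / 0.00392 = 9.995e+04.
Re > 4000 → turbulent. Relative roughness ε/D = 1.2e-06/0.335 = 3.58e-06. Swamee-Jain: f = 0.25/(log₁₀[3.58e-06/3.7 + 5.74/9.995e+04^0.9])² = 0.25/(log₁₀[9.68e-07 + 0.000182])² = 0.25/(-3.739)² = 0.01789.
Total minor-loss coefficient ΣK = 4·7.1 = 28.4.
ΔP = [f·L/D + ΣK]·(ρV²/2) = [0.01789·2340/0.335 + 28.4]·(1720·0.68²/2) = [124.9 + 28.4]·397.7 = 6.098e+04 Pa.
ΔP = 6.098e+04 Pa = 61.0 kPa.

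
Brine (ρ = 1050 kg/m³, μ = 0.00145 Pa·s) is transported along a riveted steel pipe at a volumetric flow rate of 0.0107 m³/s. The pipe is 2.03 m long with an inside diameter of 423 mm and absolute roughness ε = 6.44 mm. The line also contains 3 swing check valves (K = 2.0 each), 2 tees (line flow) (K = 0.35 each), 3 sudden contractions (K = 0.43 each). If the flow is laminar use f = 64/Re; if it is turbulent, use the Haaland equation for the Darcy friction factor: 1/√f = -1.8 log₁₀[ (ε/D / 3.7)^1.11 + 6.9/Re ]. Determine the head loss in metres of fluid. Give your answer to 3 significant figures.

h_f ≈ 0.00243 m

Cross-sectional area A = πD²/4 = π(0.423)²/4 = 0.1405 m²; mean velocity V = Q/A = 0.0107/0.1405 = 0.07614 m/s.
Reynolds number Re = ρVD/μ = 1050 · 0.07614 · 0.423 / 0.00145 = 2.332e+04.
Re > 4000 → turbulent. Relative roughness ε/D = 0.00644/0.423 = 0.0152. Haaland: 1/√f = -1.8 log₁₀[(0.0152/3.7)^1.11 + 6.9/2.332e+04] = -1.8 log₁₀[0.00225 + 0.000296] = 4.67, so f = 0.04585.
Total minor-loss coefficient ΣK = 3·2 + 2·0.35 + 3·0.43 = 7.99.
ΔP = [f·L/D + ΣK]·(ρV²/2) = [0.04585·2.03/0.423 + 7.99]·(1050·0.07614²/2) = [0.2201 + 7.99]·3.044 = 24.99 Pa.
Head loss h_f = ΔP/(ρg) = 24.99/(1050·9.81) = 0.00243 m.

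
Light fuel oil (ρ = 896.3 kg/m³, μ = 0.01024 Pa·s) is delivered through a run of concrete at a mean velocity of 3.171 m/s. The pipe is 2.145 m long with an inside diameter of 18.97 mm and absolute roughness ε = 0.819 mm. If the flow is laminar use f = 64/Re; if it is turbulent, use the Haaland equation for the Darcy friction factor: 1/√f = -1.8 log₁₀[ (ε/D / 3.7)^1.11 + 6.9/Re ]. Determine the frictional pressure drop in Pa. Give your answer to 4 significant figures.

ΔP ≈ 36610 Pa

Reynolds number Re = ρVD/μ = 896.3 · 3.171 · 0.01897 / 0.0102 = 5265.
Re > 4000 → turbulent. Relative roughness ε/D = 0.000819/0.01897 = 0.0432. Haaland: 1/√f = -1.8 log₁₀[(0.0432/3.7)^1.11 + 6.9/5265] = -1.8 log₁₀[0.00715 + 0.00131] = 3.731, so f = 0.07185.
Darcy-Weisbach: ΔP = f(L/D)(ρV²/2) = 0.07185·(2.145/0.01897)·(896.3·3.171²/2) = 0.07185·113.1·4506 = 3.661e+04 Pa.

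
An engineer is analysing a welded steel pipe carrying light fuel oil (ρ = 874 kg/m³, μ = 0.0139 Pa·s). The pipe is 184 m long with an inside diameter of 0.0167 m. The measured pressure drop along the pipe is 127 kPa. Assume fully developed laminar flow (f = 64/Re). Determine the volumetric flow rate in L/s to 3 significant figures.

For laminar flow, f = 64/Re with Re = ρVD/μ, so Darcy-Weisbach reduces to ΔP = 32μLV/D². Solving for V: V = ΔP·D²/(32μL) = 1.27e+05·(0.0167)²/(32·0.0139·184) = 0.4328 m/s.
Check: Re = ρVD/μ = 874·0.4328·0.0167/0.0139 = 454.4 < 2300, so the laminar assumption holds.
Q = V·A = 0.4328·(π/4·0.0167²) = 9.479e-05 m³/s = 0.0948 L/s.

Q ≈ 0.0948 L/s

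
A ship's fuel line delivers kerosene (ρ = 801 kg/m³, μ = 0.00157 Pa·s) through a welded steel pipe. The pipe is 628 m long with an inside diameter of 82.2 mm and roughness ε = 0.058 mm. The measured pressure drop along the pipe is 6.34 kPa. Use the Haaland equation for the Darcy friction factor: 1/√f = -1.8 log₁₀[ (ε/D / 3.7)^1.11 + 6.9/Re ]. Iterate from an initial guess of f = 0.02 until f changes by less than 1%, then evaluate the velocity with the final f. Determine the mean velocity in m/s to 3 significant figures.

Rearranging Darcy-Weisbach: V = √(2·ΔP·D/(f·L·ρ)). With ε/D = 5.8e-05/0.0822 = 0.000706, iterate starting from f = 0.02:
  f = 0.02 → V = √(2·6340·0.0822/(0.02·628·801)) = 0.3219 m/s; Re = ρVD/μ = 1.35e+04; f → 0.02954
  f = 0.02954 → V = 0.2649 m/s; Re = 1.111e+04; f → 0.03095
  f = 0.03095 → V = 0.2587 m/s; Re = 1.085e+04; f → 0.03113
Converged (Δf/f < 1%). With the final f = 0.03113: V = √(2·6340·0.0822/(0.03113·628·801)) = 0.258 m/s.

V ≈ 0.258 m/s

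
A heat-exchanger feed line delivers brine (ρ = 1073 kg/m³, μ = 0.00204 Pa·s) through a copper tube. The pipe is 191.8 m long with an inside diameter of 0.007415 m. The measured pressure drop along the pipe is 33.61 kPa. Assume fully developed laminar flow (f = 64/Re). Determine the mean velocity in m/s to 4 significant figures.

V ≈ 0.1476 m/s

For laminar flow, f = 64/Re with Re = ρVD/μ, so Darcy-Weisbach reduces to ΔP = 32μLV/D². Solving for V: V = ΔP·D²/(32μL) = 3.361e+04·(0.007415)²/(32·0.00204·191.8) = 0.1476 m/s.
Check: Re = ρVD/μ = 1073·0.1476·0.007415/0.00204 = 575.6 < 2300, so the laminar assumption holds.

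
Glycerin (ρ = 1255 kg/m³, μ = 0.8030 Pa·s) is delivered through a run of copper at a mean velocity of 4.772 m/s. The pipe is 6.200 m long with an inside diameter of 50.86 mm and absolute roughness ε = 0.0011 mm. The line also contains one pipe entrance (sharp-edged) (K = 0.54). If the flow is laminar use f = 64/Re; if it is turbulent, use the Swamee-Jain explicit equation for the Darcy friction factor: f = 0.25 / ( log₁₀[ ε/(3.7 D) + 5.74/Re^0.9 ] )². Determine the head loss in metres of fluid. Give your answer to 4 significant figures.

h_f ≈ 24.50 m

Reynolds number Re = ρVD/μ = 1255 · 4.772 · 0.05086 / 0.803 = 379.3.
Re < 2300 → laminar flow, so f = 64/Re = 64/379.3 = 0.1687 (the turbulent correlation is not needed).
Total minor-loss coefficient ΣK = 1·0.54 = 0.54.
ΔP = [f·L/D + ΣK]·(ρV²/2) = [0.1687·6.2/0.05086 + 0.54]·(1255·4.772²/2) = [20.57 + 0.54]·1.429e+04 = 3.016e+05 Pa.
Head loss h_f = ΔP/(ρg) = 3.016e+05/(1255·9.81) = 24.50 m.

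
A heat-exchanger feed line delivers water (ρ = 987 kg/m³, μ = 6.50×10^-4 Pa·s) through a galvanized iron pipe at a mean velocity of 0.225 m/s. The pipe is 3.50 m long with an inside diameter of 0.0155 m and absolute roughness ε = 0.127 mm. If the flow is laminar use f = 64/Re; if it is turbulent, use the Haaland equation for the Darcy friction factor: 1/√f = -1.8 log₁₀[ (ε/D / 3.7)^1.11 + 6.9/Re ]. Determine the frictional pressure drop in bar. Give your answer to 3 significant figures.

ΔP ≈ 0.00255 bar

Reynolds number Re = ρVD/μ = 987 · 0.225 · 0.0155 / 0.00065 = 5296.
Re > 4000 → turbulent. Relative roughness ε/D = 0.000127/0.0155 = 0.00819. Haaland: 1/√f = -1.8 log₁₀[(0.00819/3.7)^1.11 + 6.9/5296] = -1.8 log₁₀[0.00113 + 0.0013] = 4.705, so f = 0.04518.
Darcy-Weisbach: ΔP = f(L/D)(ρV²/2) = 0.04518·(3.5/0.0155)·(987·0.225²/2) = 0.04518·225.8·24.98 = 254.9 Pa.
ΔP = 254.9 Pa = 0.00255 bar.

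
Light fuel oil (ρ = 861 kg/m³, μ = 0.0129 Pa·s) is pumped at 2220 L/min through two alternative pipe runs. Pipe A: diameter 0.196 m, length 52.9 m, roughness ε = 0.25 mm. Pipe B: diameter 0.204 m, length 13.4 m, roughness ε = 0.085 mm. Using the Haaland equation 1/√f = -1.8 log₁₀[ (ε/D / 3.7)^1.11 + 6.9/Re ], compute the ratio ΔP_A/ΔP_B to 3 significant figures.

ΔP_A/ΔP_B ≈ 5.03

Pipe A: V = Q/A = 0.037/0.03017 = 1.226 m/s; Re = 1.604e+04; ε/D = 0.00128; Haaland → f = 0.02937; ΔP_A = f(L/D)(ρV²/2) = 5133 Pa.
Pipe B: V = Q/A = 0.037/0.03269 = 1.132 m/s; Re = 1.541e+04; ε/D = 0.000417; Haaland → f = 0.02816; ΔP_B = f(L/D)(ρV²/2) = 1020 Pa.
ΔP_A/ΔP_B = 5133/1020 = 5.03.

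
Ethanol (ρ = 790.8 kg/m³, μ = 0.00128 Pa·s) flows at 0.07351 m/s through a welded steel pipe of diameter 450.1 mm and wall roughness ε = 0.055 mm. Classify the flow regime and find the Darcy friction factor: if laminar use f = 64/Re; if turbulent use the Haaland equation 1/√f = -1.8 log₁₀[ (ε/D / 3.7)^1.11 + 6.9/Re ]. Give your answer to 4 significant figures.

f ≈ 0.02581

Re = ρVD/μ = 790.8·0.07351·0.4501/0.00128 = 2.044e+04.
Re > 4000 → turbulent. ε/D = 5.5e-05/0.4501 = 0.000122; Haaland: 1/√f = -1.8 log₁₀[1.06e-05 + 0.000338] = 6.225, so f = 0.02581.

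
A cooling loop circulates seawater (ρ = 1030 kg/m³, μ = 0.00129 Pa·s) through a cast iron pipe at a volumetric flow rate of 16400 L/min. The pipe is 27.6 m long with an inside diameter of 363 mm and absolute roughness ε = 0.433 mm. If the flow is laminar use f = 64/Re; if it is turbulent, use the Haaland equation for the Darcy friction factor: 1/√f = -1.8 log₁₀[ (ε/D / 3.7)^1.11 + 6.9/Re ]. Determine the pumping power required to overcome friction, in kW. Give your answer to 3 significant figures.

P ≈ 1.56 kW

Q = 16400 L/min = 16400/60000 = 0.2733 m³/s.
Cross-sectional area A = πD²/4 = π(0.363)²/4 = 0.1035 m²; mean velocity V = Q/A = 0.2733/0.1035 = 2.641 m/s.
Reynolds number Re = ρVD/μ = 1030 · 2.641 · 0.363 / 0.00129 = 7.655e+05.
Re > 4000 → turbulent. Relative roughness ε/D = 0.000433/0.363 = 0.00119. Haaland: 1/√f = -1.8 log₁₀[(0.00119/3.7)^1.11 + 6.9/7.655e+05] = -1.8 log₁₀[0.000133 + 9.01e-06] = 6.925, so f = 0.02085.
Darcy-Weisbach: ΔP = f(L/D)(ρV²/2) = 0.02085·(27.6/0.363)·(1030·2.641²/2) = 0.02085·76.03·3592 = 5696 Pa.
Pumping power P = QΔP = 0.2733·5696 = 1557 W = 1.56 kW.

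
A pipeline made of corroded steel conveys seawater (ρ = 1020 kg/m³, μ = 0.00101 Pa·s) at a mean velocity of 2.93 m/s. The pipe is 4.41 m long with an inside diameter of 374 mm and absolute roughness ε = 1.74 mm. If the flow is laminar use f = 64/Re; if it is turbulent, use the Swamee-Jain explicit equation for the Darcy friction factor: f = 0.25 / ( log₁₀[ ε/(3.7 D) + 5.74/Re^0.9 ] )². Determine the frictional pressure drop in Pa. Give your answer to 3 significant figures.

ΔP ≈ 1540 Pa

Reynolds number Re = ρVD/μ = 1020 · 2.93 · 0.374 / 0.00101 = 1.107e+06.
Re > 4000 → turbulent. Relative roughness ε/D = 0.00174/0.374 = 0.00465. Swamee-Jain: f = 0.25/(log₁₀[0.00465/3.7 + 5.74/1.107e+06^0.9])² = 0.25/(log₁₀[0.00126 + 2.09e-05])² = 0.25/(-2.893)² = 0.02986.
Darcy-Weisbach: ΔP = f(L/D)(ρV²/2) = 0.02986·(4.41/0.374)·(1020·2.93²/2) = 0.02986·11.79·4378 = 1542 Pa.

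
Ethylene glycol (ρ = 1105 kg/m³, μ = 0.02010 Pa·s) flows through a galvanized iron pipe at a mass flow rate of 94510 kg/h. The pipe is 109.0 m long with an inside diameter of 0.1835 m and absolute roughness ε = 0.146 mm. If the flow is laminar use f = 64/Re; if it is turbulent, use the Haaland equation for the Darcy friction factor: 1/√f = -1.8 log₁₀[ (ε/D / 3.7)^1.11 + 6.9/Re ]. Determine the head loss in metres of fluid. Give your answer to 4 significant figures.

ṁ = 94510 kg/h = 94510/3600 = 26.25 kg/s.
A = πD²/4 = π(0.1835)²/4 = 0.02645 m²; mean velocity V = ṁ/(ρA) = 26.25/(1105 · 0.02645) = 0.8984 m/s.
Reynolds number Re = ρVD/μ = 1105 · 0.8984 · 0.1835 / 0.0201 = 9063.
Re > 4000 → turbulent. Relative roughness ε/D = 0.000146/0.1835 = 0.000796. Haaland: 1/√f = -1.8 log₁₀[(0.000796/3.7)^1.11 + 6.9/9063] = -1.8 log₁₀[8.49e-05 + 0.000761] = 5.53, so f = 0.03269.
Darcy-Weisbach: ΔP = f(L/D)(ρV²/2) = 0.03269·(109/0.1835)·(1105·0.8984²/2) = 0.03269·594·445.9 = 8660 Pa.
Head loss h_f = ΔP/(ρg) = 8660/(1105·9.81) = 0.7989 m.

h_f ≈ 0.7989 m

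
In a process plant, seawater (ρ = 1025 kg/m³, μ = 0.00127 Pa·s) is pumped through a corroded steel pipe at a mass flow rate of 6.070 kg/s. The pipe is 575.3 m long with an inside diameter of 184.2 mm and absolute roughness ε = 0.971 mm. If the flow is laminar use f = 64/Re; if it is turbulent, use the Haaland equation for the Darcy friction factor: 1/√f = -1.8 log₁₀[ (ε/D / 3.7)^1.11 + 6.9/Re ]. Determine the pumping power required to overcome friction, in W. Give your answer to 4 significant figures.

A = πD²/4 = π(0.1842)²/4 = 0.02665 m²; mean velocity V = ṁ/(ρA) = 6.07/(1025 · 0.02665) = 0.2222 m/s.
Reynolds number Re = ρVD/μ = 1025 · 0.2222 · 0.1842 / 0.00127 = 3.304e+04.
Re > 4000 → turbulent. Relative roughness ε/D = 0.000971/0.1842 = 0.00527. Haaland: 1/√f = -1.8 log₁₀[(0.00527/3.7)^1.11 + 6.9/3.304e+04] = -1.8 log₁₀[0.000693 + 0.000209] = 5.481, so f = 0.03329.
Darcy-Weisbach: ΔP = f(L/D)(ρV²/2) = 0.03329·(575.3/0.1842)·(1025·0.2222²/2) = 0.03329·3123·25.31 = 2631 Pa.
Q = ṁ/ρ = 6.07/1025 = 0.005922 m³/s.
Pumping power P = QΔP = 0.005922·2631 = 15.583 W = 15.58 W.

P ≈ 15.58 W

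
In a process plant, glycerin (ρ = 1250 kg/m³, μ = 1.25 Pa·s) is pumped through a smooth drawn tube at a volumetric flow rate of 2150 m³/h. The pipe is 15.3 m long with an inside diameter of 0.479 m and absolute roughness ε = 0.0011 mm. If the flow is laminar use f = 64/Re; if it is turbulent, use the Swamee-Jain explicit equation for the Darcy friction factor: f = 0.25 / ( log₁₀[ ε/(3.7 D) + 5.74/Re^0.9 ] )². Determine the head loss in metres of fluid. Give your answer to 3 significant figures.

h_f ≈ 0.721 m

Q = 2150 m³/h = 2150/3600 = 0.5972 m³/s.
Cross-sectional area A = πD²/4 = π(0.479)²/4 = 0.1802 m²; mean velocity V = Q/A = 0.5972/0.1802 = 3.314 m/s.
Reynolds number Re = ρVD/μ = 1250 · 3.314 · 0.479 / 1.25 = 1587.
Re < 2300 → laminar flow, so f = 64/Re = 64/1587 = 0.04032 (the turbulent correlation is not needed).
Darcy-Weisbach: ΔP = f(L/D)(ρV²/2) = 0.04032·(15.3/0.479)·(1250·3.314²/2) = 0.04032·31.94·6865 = 8840 Pa.
Head loss h_f = ΔP/(ρg) = 8840/(1250·9.81) = 0.721 m.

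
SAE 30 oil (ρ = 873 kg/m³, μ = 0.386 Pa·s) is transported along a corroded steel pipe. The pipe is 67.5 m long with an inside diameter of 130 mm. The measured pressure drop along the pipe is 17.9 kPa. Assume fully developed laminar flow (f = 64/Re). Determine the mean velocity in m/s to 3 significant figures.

For laminar flow, f = 64/Re with Re = ρVD/μ, so Darcy-Weisbach reduces to ΔP = 32μLV/D². Solving for V: V = ΔP·D²/(32μL) = 1.79e+04·(0.13)²/(32·0.386·67.5) = 0.3628 m/s.
Check: Re = ρVD/μ = 873·0.3628·0.13/0.386 = 106.7 < 2300, so the laminar assumption holds.

V ≈ 0.363 m/s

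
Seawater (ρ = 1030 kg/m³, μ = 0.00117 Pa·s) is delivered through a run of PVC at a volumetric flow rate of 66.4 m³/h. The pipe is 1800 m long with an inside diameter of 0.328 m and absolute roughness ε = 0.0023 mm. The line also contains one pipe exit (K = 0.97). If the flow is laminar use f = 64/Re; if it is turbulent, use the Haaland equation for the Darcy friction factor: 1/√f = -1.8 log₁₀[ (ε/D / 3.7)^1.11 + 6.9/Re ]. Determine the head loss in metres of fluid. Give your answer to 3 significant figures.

Q = 66.4 m³/h = 66.4/3600 = 0.01844 m³/s.
Cross-sectional area A = πD²/4 = π(0.328)²/4 = 0.0845 m²; mean velocity V = Q/A = 0.01844/0.0845 = 0.2183 m/s.
Reynolds number Re = ρVD/μ = 1030 · 0.2183 · 0.328 / 0.00117 = 6.303e+04.
Re > 4000 → turbulent. Relative roughness ε/D = 2.3e-06/0.328 = 7.01e-06. Haaland: 1/√f = -1.8 log₁₀[(7.01e-06/3.7)^1.11 + 6.9/6.303e+04] = -1.8 log₁₀[4.45e-07 + 0.000109] = 7.126, so f = 0.01969.
Total minor-loss coefficient ΣK = 1·0.97 = 0.97.
ΔP = [f·L/D + ΣK]·(ρV²/2) = [0.01969·1800/0.328 + 0.97]·(1030·0.2183²/2) = [108.1 + 0.97]·24.54 = 2676 Pa.
Head loss h_f = ΔP/(ρg) = 2676/(1030·9.81) = 0.265 m.

h_f ≈ 0.265 m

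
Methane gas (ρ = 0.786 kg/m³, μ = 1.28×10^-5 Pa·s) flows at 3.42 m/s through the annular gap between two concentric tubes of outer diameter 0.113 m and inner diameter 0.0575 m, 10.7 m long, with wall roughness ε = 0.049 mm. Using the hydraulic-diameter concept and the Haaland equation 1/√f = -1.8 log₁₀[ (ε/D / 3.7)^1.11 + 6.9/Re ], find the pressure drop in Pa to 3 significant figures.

ΔP ≈ 27.3 Pa

Hydraulic diameter D_h = 4A/P = D_o - D_i = 0.113 - 0.0575 = 0.0555 m.
Re = ρVD_h/μ = 0.786·3.42·0.0555/1.28e-05 = 1.166e+04.
ε/D_h = 4.9e-05/0.0555 = 0.000883; Haaland gives 1/√f = -1.8 log₁₀[9.53e-05+0.000592] = 5.693, so f = 0.03085.
ΔP = f(L/D_h)(ρV²/2) = 0.03085·10.7/0.0555·4.597 = 27.34 Pa.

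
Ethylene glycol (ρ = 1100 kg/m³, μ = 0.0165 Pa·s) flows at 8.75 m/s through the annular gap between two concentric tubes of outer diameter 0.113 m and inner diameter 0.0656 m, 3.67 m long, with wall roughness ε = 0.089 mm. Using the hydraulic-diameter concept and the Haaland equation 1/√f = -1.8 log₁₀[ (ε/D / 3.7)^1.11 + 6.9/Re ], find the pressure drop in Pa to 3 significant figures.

ΔP ≈ 90900 Pa

Hydraulic diameter D_h = 4A/P = D_o - D_i = 0.113 - 0.0656 = 0.0474 m.
Re = ρVD_h/μ = 1100·8.75·0.0474/0.0165 = 2.765e+04.
ε/D_h = 8.9e-05/0.0474 = 0.00188; Haaland gives 1/√f = -1.8 log₁₀[0.00022+0.00025] = 5.99, so f = 0.02787.
ΔP = f(L/D_h)(ρV²/2) = 0.02787·3.67/0.0474·4.211e+04 = 9.085e+04 Pa.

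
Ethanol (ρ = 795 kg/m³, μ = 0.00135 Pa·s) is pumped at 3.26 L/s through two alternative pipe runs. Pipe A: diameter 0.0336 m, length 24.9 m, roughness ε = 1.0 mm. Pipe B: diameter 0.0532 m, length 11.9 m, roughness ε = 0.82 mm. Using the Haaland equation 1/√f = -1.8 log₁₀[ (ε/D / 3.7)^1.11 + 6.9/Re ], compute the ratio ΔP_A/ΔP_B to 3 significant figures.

Pipe A: V = Q/A = 0.00326/0.0008867 = 3.677 m/s; Re = 7.275e+04; ε/D = 0.0298; Haaland → f = 0.05753; ΔP_A = f(L/D)(ρV²/2) = 2.291e+05 Pa.
Pipe B: V = Q/A = 0.00326/0.002223 = 1.467 m/s; Re = 4.595e+04; ε/D = 0.0154; Haaland → f = 0.04515; ΔP_B = f(L/D)(ρV²/2) = 8635 Pa.
ΔP_A/ΔP_B = 2.291e+05/8635 = 26.5.

ΔP_A/ΔP_B ≈ 26.5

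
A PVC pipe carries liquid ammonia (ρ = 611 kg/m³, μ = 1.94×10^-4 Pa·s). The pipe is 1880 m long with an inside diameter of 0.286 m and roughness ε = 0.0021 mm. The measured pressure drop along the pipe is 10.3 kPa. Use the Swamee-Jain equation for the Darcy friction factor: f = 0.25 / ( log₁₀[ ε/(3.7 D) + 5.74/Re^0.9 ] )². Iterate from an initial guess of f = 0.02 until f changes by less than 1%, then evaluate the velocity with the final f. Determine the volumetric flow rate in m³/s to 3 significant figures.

Rearranging Darcy-Weisbach: V = √(2·ΔP·D/(f·L·ρ)). With ε/D = 2.1e-06/0.286 = 7.34e-06, iterate starting from f = 0.02:
  f = 0.02 → V = √(2·1.03e+04·0.286/(0.02·1880·611)) = 0.5064 m/s; Re = ρVD/μ = 4.561e+05; f → 0.01342
  f = 0.01342 → V = 0.6182 m/s; Re = 5.569e+05; f → 0.01297
  f = 0.01297 → V = 0.6289 m/s; Re = 5.665e+05; f → 0.01293
Converged (Δf/f < 1%). With the final f = 0.01293: V = √(2·1.03e+04·0.286/(0.01293·1880·611)) = 0.6298 m/s.
Q = V·A = 0.6298·(π/4·0.286²) = 0.04046 m³/s = 0.0405 m³/s.

Q ≈ 0.0405 m³/s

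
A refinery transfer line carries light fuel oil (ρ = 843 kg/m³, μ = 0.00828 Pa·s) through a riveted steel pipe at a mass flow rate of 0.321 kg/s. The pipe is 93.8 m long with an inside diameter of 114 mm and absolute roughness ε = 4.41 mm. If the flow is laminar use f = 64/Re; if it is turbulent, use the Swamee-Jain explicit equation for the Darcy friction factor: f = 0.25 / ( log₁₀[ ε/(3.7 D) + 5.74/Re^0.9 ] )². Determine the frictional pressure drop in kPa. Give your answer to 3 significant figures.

A = πD²/4 = π(0.114)²/4 = 0.01021 m²; mean velocity V = ṁ/(ρA) = 0.321/(843 · 0.01021) = 0.03731 m/s.
Reynolds number Re = ρVD/μ = 843 · 0.03731 · 0.114 / 0.00828 = 433.
Re < 2300 → laminar flow, so f = 64/Re = 64/433 = 0.1478 (the turbulent correlation is not needed).
Darcy-Weisbach: ΔP = f(L/D)(ρV²/2) = 0.1478·(93.8/0.114)·(843·0.03731²/2) = 0.1478·822.8·0.5866 = 71.34 Pa.
ΔP = 71.34 Pa = 0.0713 kPa.

ΔP ≈ 0.0713 kPa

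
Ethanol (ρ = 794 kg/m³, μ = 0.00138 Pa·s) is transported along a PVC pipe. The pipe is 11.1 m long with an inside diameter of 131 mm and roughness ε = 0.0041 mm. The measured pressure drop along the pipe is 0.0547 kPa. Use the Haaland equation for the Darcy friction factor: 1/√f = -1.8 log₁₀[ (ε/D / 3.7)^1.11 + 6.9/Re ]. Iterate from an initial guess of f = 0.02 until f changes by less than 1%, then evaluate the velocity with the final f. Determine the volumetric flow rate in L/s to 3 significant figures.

Q ≈ 3.36 L/s

Rearranging Darcy-Weisbach: V = √(2·ΔP·D/(f·L·ρ)). With ε/D = 4.1e-06/0.131 = 3.13e-05, iterate starting from f = 0.02:
  f = 0.02 → V = √(2·54.7·0.131/(0.02·11.1·794)) = 0.2851 m/s; Re = ρVD/μ = 2.149e+04; f → 0.02534
  f = 0.02534 → V = 0.2533 m/s; Re = 1.909e+04; f → 0.02609
  f = 0.02609 → V = 0.2496 m/s; Re = 1.882e+04; f → 0.02619
Converged (Δf/f < 1%). With the final f = 0.02619: V = √(2·54.7·0.131/(0.02619·11.1·794)) = 0.2492 m/s.
Q = V·A = 0.2492·(π/4·0.131²) = 0.003358 m³/s = 3.36 L/s.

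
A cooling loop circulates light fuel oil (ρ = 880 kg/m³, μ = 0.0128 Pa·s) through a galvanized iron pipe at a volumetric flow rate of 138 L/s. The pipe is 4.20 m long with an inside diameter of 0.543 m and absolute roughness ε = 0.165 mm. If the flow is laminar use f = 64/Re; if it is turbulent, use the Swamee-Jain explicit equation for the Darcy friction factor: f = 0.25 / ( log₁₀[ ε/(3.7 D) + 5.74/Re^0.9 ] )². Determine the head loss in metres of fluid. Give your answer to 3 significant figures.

h_f ≈ 0.00363 m

Q = 138 L/s = 138/1000 = 0.138 m³/s.
Cross-sectional area A = πD²/4 = π(0.543)²/4 = 0.2316 m²; mean velocity V = Q/A = 0.138/0.2316 = 0.5959 m/s.
Reynolds number Re = ρVD/μ = 880 · 0.5959 · 0.543 / 0.0128 = 2.225e+04.
Re > 4000 → turbulent. Relative roughness ε/D = 0.000165/0.543 = 0.000304. Swamee-Jain: f = 0.25/(log₁₀[0.000304/3.7 + 5.74/2.225e+04^0.9])² = 0.25/(log₁₀[8.21e-05 + 0.000702])² = 0.25/(-3.106)² = 0.02592.
Darcy-Weisbach: ΔP = f(L/D)(ρV²/2) = 0.02592·(4.2/0.543)·(880·0.5959²/2) = 0.02592·7.735·156.3 = 31.33 Pa.
Head loss h_f = ΔP/(ρg) = 31.33/(880·9.81) = 0.00363 m.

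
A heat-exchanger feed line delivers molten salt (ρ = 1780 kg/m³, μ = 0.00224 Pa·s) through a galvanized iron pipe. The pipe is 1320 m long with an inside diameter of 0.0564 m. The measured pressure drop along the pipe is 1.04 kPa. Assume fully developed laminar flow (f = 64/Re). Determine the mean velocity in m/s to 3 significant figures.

For laminar flow, f = 64/Re with Re = ρVD/μ, so Darcy-Weisbach reduces to ΔP = 32μLV/D². Solving for V: V = ΔP·D²/(32μL) = 1040·(0.0564)²/(32·0.00224·1320) = 0.03496 m/s.
Check: Re = ρVD/μ = 1780·0.03496·0.0564/0.00224 = 1567 < 2300, so the laminar assumption holds.

V ≈ 0.0350 m/s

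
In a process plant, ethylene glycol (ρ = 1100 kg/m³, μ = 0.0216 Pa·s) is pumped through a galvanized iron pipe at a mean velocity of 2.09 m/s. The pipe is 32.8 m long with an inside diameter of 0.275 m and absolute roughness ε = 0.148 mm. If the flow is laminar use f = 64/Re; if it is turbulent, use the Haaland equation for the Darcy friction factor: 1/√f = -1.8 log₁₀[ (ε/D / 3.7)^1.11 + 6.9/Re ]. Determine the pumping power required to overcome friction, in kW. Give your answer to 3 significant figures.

Reynolds number Re = ρVD/μ = 1100 · 2.09 · 0.275 / 0.0216 = 2.927e+04.
Re > 4000 → turbulent. Relative roughness ε/D = 0.000148/0.275 = 0.000538. Haaland: 1/√f = -1.8 log₁₀[(0.000538/3.7)^1.11 + 6.9/2.927e+04] = -1.8 log₁₀[5.5e-05 + 0.000236] = 6.366, so f = 0.02468.
Darcy-Weisbach: ΔP = f(L/D)(ρV²/2) = 0.02468·(32.8/0.275)·(1100·2.09²/2) = 0.02468·119.3·2402 = 7072 Pa.
Q = V·A = 2.09·0.0594 = 0.1241 m³/s.
Pumping power P = QΔP = 0.1241·7072 = 877.8 W = 0.878 kW.

P ≈ 0.878 kW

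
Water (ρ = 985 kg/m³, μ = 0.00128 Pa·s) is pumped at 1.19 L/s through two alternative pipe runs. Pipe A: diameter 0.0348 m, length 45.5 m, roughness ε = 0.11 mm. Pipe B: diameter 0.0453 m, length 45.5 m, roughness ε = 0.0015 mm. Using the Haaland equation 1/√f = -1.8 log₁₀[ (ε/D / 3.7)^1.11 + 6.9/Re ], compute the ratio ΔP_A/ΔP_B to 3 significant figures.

ΔP_A/ΔP_B ≈ 4.58

Pipe A: V = Q/A = 0.00119/0.0009511 = 1.251 m/s; Re = 3.35e+04; ε/D = 0.00316; Haaland → f = 0.02972; ΔP_A = f(L/D)(ρV²/2) = 2.995e+04 Pa.
Pipe B: V = Q/A = 0.00119/0.001612 = 0.7383 m/s; Re = 2.574e+04; ε/D = 3.31e-05; Haaland → f = 0.02425; ΔP_B = f(L/D)(ρV²/2) = 6539 Pa.
ΔP_A/ΔP_B = 2.995e+04/6539 = 4.58.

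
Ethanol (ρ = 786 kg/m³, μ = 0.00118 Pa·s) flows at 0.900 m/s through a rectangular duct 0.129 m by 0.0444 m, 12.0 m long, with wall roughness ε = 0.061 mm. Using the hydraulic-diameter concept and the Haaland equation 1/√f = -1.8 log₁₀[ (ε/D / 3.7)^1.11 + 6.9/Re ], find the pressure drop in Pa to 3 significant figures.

Hydraulic diameter D_h = 4A/P = 4·(0.129·0.0444)/(2·(0.129+0.0444)) = 0.02291/0.3468 = 0.06606 m.
Re = ρVD_h/μ = 786·0.9·0.06606/0.00118 = 3.96e+04.
ε/D_h = 6.1e-05/0.06606 = 0.000923; Haaland gives 1/√f = -1.8 log₁₀[0.0001+0.000174] = 6.411, so f = 0.02433.
ΔP = f(L/D_h)(ρV²/2) = 0.02433·12/0.06606·318.3 = 1407 Pa.

ΔP ≈ 1410 Pa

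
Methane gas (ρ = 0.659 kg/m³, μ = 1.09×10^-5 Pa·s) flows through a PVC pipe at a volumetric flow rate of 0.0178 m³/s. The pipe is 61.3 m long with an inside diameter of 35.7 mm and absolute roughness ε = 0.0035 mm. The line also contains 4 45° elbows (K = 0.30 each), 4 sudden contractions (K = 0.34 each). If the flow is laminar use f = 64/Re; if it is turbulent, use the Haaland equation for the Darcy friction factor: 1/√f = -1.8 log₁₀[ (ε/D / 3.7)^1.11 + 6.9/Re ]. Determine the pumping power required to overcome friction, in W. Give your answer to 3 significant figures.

Cross-sectional area A = πD²/4 = π(0.0357)²/4 = 0.001001 m²; mean velocity V = Q/A = 0.0178/0.001001 = 17.78 m/s.
Reynolds number Re = ρVD/μ = 0.659 · 17.78 · 0.0357 / 1.09e-05 = 3.838e+04.
Re > 4000 → turbulent. Relative roughness ε/D = 3.5e-06/0.0357 = 9.8e-05. Haaland: 1/√f = -1.8 log₁₀[(9.8e-05/3.7)^1.11 + 6.9/3.838e+04] = -1.8 log₁₀[8.31e-06 + 0.00018] = 6.706, so f = 0.02224.
Total minor-loss coefficient ΣK = 4·0.3 + 4·0.34 = 2.56.
ΔP = [f·L/D + ΣK]·(ρV²/2) = [0.02224·61.3/0.0357 + 2.56]·(0.659·17.78²/2) = [38.18 + 2.56]·104.2 = 4245 Pa.
Pumping power P = QΔP = 0.0178·4245 = 75.56 W = 75.6 W.

P ≈ 75.6 W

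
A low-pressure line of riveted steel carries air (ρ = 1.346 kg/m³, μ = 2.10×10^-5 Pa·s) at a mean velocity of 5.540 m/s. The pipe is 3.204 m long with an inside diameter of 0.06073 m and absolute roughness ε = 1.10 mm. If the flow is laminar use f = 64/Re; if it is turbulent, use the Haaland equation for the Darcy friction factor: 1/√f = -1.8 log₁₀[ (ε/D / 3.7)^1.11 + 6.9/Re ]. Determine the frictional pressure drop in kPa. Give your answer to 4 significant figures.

ΔP ≈ 0.05313 kPa

Reynolds number Re = ρVD/μ = 1.346 · 5.54 · 0.06073 / 2.1e-05 = 2.156e+04.
Re > 4000 → turbulent. Relative roughness ε/D = 0.0011/0.06073 = 0.0181. Haaland: 1/√f = -1.8 log₁₀[(0.0181/3.7)^1.11 + 6.9/2.156e+04] = -1.8 log₁₀[0.00273 + 0.00032] = 4.529, so f = 0.04875.
Darcy-Weisbach: ΔP = f(L/D)(ρV²/2) = 0.04875·(3.204/0.06073)·(1.346·5.54²/2) = 0.04875·52.76·20.66 = 53.13 Pa.
ΔP = 53.13 Pa = 0.05313 kPa.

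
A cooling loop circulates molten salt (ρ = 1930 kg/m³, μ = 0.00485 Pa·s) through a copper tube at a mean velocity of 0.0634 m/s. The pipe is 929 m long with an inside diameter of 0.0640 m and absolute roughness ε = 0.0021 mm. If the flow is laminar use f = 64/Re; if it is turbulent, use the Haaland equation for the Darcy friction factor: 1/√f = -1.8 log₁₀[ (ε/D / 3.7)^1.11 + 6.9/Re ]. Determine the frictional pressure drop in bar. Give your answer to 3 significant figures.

Reynolds number Re = ρVD/μ = 1930 · 0.0634 · 0.064 / 0.00485 = 1615.
Re < 2300 → laminar flow, so f = 64/Re = 64/1615 = 0.03964 (the turbulent correlation is not needed).
Darcy-Weisbach: ΔP = f(L/D)(ρV²/2) = 0.03964·(929/0.064)·(1930·0.0634²/2) = 0.03964·1.452e+04·3.879 = 2232 Pa.
ΔP = 2232 Pa = 0.0223 bar.

ΔP ≈ 0.0223 bar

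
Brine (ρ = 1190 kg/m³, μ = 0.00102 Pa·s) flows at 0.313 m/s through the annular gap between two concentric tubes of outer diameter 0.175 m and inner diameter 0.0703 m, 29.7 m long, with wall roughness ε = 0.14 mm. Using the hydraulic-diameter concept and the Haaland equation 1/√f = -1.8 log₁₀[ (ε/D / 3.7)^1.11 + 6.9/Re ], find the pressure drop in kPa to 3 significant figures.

Hydraulic diameter D_h = 4A/P = D_o - D_i = 0.175 - 0.0703 = 0.1047 m.
Re = ρVD_h/μ = 1190·0.313·0.1047/0.00102 = 3.823e+04.
ε/D_h = 0.00014/0.1047 = 0.00134; Haaland gives 1/√f = -1.8 log₁₀[0.000151+0.00018] = 6.263, so f = 0.02549.
ΔP = f(L/D_h)(ρV²/2) = 0.02549·29.7/0.1047·58.29 = 421.6 Pa.
ΔP = 0.422 kPa.

ΔP ≈ 0.422 kPa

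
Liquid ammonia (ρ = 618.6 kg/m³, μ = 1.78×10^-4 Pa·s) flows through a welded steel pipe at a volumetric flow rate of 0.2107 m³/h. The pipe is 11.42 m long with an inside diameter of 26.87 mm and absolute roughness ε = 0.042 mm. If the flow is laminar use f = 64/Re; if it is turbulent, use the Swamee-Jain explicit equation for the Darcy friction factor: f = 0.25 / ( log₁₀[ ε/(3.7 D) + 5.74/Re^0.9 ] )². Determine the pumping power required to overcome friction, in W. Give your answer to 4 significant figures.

Q = 0.2107 m³/h = 0.2107/3600 = 5.853e-05 m³/s.
Cross-sectional area A = πD²/4 = π(0.02687)²/4 = 0.0005671 m²; mean velocity V = Q/A = 5.853e-05/0.0005671 = 0.1032 m/s.
Reynolds number Re = ρVD/μ = 618.6 · 0.1032 · 0.02687 / 0.000178 = 9638.
Re > 4000 → turbulent. Relative roughness ε/D = 4.2e-05/0.02687 = 0.00156. Swamee-Jain: f = 0.25/(log₁₀[0.00156/3.7 + 5.74/9638^0.9])² = 0.25/(log₁₀[0.000422 + 0.00149])² = 0.25/(-2.718)² = 0.03383.
Darcy-Weisbach: ΔP = f(L/D)(ρV²/2) = 0.03383·(11.42/0.02687)·(618.6·0.1032²/2) = 0.03383·425·3.295 = 47.38 Pa.
Pumping power P = QΔP = 5.853e-05·47.38 = 0.0027730 W = 0.002773 W.

P ≈ 0.002773 W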